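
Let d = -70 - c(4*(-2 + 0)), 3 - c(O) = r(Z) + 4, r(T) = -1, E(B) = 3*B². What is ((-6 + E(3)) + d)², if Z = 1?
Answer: 2401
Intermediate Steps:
c(O) = 0 (c(O) = 3 - (-1 + 4) = 3 - 1*3 = 3 - 3 = 0)
d = -70 (d = -70 - 1*0 = -70 + 0 = -70)
((-6 + E(3)) + d)² = ((-6 + 3*3²) - 70)² = ((-6 + 3*9) - 70)² = ((-6 + 27) - 70)² = (21 - 70)² = (-49)² = 2401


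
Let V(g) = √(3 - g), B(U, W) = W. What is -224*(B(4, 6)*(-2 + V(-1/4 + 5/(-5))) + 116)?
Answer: -23296 - 672*√17 ≈ -26067.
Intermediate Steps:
-224*(B(4, 6)*(-2 + V(-1/4 + 5/(-5))) + 116) = -224*(6*(-2 + √(3 - (-1/4 + 5/(-5)))) + 116) = -224*(6*(-2 + √(3 - (-1*¼ + 5*(-⅕)))) + 116) = -224*(6*(-2 + √(3 - (-¼ - 1))) + 116) = -224*(6*(-2 + √(3 - 1*(-5/4))) + 116) = -224*(6*(-2 + √(3 + 5/4)) + 116) = -224*(6*(-2 + √(17/4)) + 116) = -224*(6*(-2 + √17/2) + 116) = -224*((-12 + 3*√17) + 116) = -224*(104 + 3*√17) = -23296 - 672*√17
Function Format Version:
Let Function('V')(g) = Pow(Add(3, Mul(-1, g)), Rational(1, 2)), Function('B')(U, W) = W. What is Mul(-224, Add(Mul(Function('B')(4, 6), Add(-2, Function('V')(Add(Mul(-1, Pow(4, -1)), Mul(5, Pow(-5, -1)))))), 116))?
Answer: Add(-23296, Mul(-672, Pow(17, Rational(1, 2)))) ≈ -26067.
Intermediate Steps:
Mul(-224, Add(Mul(Function('B')(4, 6), Add(-2, Function('V')(Add(Mul(-1, Pow(4, -1)), Mul(5, Pow(-5, -1)))))), 116)) = Mul(-224, Add(Mul(6, Add(-2, Pow(Add(3, Mul(-1, Add(Mul(-1, Pow(4, -1)), Mul(5, Pow(-5, -1))))), Rational(1, 2)))), 116)) = Mul(-224, Add(Mul(6, Add(-2, Pow(Add(3, Mul(-1, Add(Mul(-1, Rational(1, 4)), Mul(5, Rational(-1, 5))))), Rational(1, 2)))), 116)) = Mul(-224, Add(Mul(6, Add(-2, Pow(Add(3, Mul(-1, Add(Rational(-1, 4), -1))), Rational(1, 2)))), 116)) = Mul(-224, Add(Mul(6, Add(-2, Pow(Add(3, Mul(-1, Rational(-5, 4))), Rational(1, 2)))), 116)) = Mul(-224, Add(Mul(6, Add(-2, Pow(Add(3, Rational(5, 4)), Rational(1, 2)))), 116)) = Mul(-224, Add(Mul(6, Add(-2, Pow(Rational(17, 4), Rational(1, 2)))), 116)) = Mul(-224, Add(Mul(6, Add(-2, Mul(Rational(1, 2), Pow(17, Rational(1, 2))))), 116)) = Mul(-224, Add(Add(-12, Mul(3, Pow(17, Rational(1, 2)))), 116)) = Mul(-224, Add(104, Mul(3, Pow(17, Rational(1, 2))))) = Add(-23296, Mul(-672, Pow(17, Rational(1, 2))))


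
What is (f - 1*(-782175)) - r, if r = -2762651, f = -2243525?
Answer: 1301301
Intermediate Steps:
(f - 1*(-782175)) - r = (-2243525 - 1*(-782175)) - 1*(-2762651) = (-2243525 + 782175) + 2762651 = -1461350 + 2762651 = 1301301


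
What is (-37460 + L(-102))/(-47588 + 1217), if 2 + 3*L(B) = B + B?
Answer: 2746/3393 ≈ 0.80931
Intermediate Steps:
L(B) = -2/3 + 2*B/3 (L(B) = -2/3 + (B + B)/3 = -2/3 + (2*B)/3 = -2/3 + 2*B/3)
(-37460 + L(-102))/(-47588 + 1217) = (-37460 + (-2/3 + (2/3)*(-102)))/(-47588 + 1217) = (-37460 + (-2/3 - 68))/(-46371) = (-37460 - 206/3)*(-1/46371) = -112586/3*(-1/46371) = 2746/3393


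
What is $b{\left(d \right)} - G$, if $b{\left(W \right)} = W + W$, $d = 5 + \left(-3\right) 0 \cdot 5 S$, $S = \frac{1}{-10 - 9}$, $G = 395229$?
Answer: $-395219$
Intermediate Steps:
$S = - \frac{1}{19}$ ($S = \frac{1}{-19} = - \frac{1}{19} \approx -0.052632$)
$d = 5$ ($d = 5 + \left(-3\right) 0 \cdot 5 \left(- \frac{1}{19}\right) = 5 + 0 \cdot 5 \left(- \frac{1}{19}\right) = 5 + 0 \left(- \frac{1}{19}\right) = 5 + 0 = 5$)
$b{\left(W \right)} = 2 W$
$b{\left(d \right)} - G = 2 \cdot 5 - 395229 = 10 - 395229 = -395219$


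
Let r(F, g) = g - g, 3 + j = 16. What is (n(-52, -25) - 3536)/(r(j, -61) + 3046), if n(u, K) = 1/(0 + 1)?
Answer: -3535/3046 ≈ -1.1605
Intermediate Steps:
n(u, K) = 1 (n(u, K) = 1/1 = 1)
j = 13 (j = -3 + 16 = 13)
r(F, g) = 0
(n(-52, -25) - 3536)/(r(j, -61) + 3046) = (1 - 3536)/(0 + 3046) = -3535/3046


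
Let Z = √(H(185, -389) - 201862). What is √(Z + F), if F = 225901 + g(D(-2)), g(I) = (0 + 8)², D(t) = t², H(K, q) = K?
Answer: √(225965 + I*√201677) ≈ 475.36 + 0.472*I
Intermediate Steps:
g(I) = 64 (g(I) = 8² = 64)
F = 225965 (F = 225901 + 64 = 225965)
Z = I*√201677 (Z = √(185 - 201862) = √(-201677) = I*√201677 ≈ 449.08*I)
√(Z + F) = √(I*√201677 + 225965) = √(225965 + I*√201677)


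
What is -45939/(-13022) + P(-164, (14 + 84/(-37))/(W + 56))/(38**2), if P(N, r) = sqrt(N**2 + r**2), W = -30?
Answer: 45939/13022 + sqrt(6222732545)/694564 ≈ 3.6414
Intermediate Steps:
-45939/(-13022) + P(-164, (14 + 84/(-37))/(W + 56))/(38**2) = -45939/(-13022) + sqrt((-164)**2 + ((14 + 84/(-37))/(-30 + 56))**2)/(38**2) = -45939*(-1/13022) + sqrt(26896 + ((14 + 84*(-1/37))/26)**2)/1444 = 45939/13022 + sqrt(26896 + ((14 - 84/37)*(1/26))**2)*(1/1444) = 45939/13022 + sqrt(26896 + ((434/37)*(1/26))**2)*(1/1444) = 45939/13022 + sqrt(26896 + (217/481)**2)*(1/1444) = 45939/13022 + sqrt(26896 + 47089/231361)*(1/1444) = 45939/13022 + sqrt(6222732545/231361)*(1/1444) = 45939/13022 + (sqrt(6222732545)/481)*(1/1444) = 45939/13022 + sqrt(6222732545)/694564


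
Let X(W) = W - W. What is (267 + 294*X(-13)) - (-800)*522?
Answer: 417867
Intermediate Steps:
X(W) = 0
(267 + 294*X(-13)) - (-800)*522 = (267 + 294*0) - (-800)*522 = (267 + 0) - 1*(-417600) = 267 + 417600 = 417867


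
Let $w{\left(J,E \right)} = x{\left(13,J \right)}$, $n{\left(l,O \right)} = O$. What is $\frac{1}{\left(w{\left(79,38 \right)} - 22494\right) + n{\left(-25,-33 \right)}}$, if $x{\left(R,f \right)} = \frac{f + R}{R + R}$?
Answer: $- \frac{13}{292805} \approx -4.4398 \cdot 10^{-5}$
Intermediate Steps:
$x{\left(R,f \right)} = \frac{R + f}{2 R}$
$w{\left(J,E \right)} = \frac{1}{2} + \frac{J}{26}$ ($w{\left(J,E \right)} = \frac{13 + J}{2 \cdot 13} = \frac{1}{2} \cdot \frac{1}{13} \left(13 + J\right) = \frac{1}{2} + \frac{J}{26}$)
$\frac{1}{\left(w{\left(79,38 \right)} - 22494\right) + n{\left(-25,-33 \right)}} = \frac{1}{\left(\left(\frac{1}{2} + \frac{1}{26} \cdot 79\right) - 22494\right) - 33} = \frac{1}{\left(\left(\frac{1}{2} + \frac{79}{26}\right) - 22494\right) - 33} = \frac{1}{\left(\frac{46}{13} - 22494\right) - 33} = \frac{1}{- \frac{292376}{13} - 33} = \frac{1}{- \frac{292805}{13}} = - \frac{13}{292805}$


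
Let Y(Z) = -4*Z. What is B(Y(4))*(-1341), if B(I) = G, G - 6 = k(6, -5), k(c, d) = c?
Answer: -16092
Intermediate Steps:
G = 12 (G = 6 + 6 = 12)
B(I) = 12
B(Y(4))*(-1341) = 12*(-1341) = -16092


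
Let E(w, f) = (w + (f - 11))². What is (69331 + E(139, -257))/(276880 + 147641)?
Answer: 85972/424521 ≈ 0.20252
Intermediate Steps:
E(w, f) = (-11 + f + w)² (E(w, f) = (w + (-11 + f))² = (-11 + f + w)²)
(69331 + E(139, -257))/(276880 + 147641) = (69331 + (-11 - 257 + 139)²)/(276880 + 147641) = (69331 + (-129)²)/424521 = (69331 + 16641)*(1/424521) = 85972*(1/424521) = 85972/424521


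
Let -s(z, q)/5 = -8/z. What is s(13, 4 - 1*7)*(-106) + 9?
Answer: -4123/13 ≈ -317.15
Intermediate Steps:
s(z, q) = 40/z (s(z, q) = -(-40)/z = 40/z)
s(13, 4 - 1*7)*(-106) + 9 = (40/13)*(-106) + 9 = -4240/13 + 9 = -4123/13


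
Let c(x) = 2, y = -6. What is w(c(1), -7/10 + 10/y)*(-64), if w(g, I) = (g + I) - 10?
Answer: 9952/15 ≈ 663.47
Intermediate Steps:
w(g, I) = -10 + I + g (w(g, I) = (I + g) - 10 = -10 + I + g)
w(c(1), -7/10 + 10/y)*(-64) = (-10 + (-7/10 + 10/(-6)) + 2)*(-64) = (-10 + (-7*⅒ + 10*(-⅙)) + 2)*(-64) = (-10 + (-7/10 - 5/3) + 2)*(-64) = (-10 - 71/30 + 2)*(-64) = -311/30*(-64) = 9952/15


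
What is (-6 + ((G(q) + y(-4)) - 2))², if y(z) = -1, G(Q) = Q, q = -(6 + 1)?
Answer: 256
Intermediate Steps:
q = -7 (q = -1*7 = -7)
(-6 + ((G(q) + y(-4)) - 2))² = (-6 + ((-7 - 1) - 2))² = (-6 + (-8 - 2))² = (-6 - 10)² = (-16)² = 256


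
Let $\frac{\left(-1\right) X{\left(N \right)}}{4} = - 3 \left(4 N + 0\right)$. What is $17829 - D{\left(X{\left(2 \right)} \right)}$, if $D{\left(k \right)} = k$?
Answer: $17733$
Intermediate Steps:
$X{\left(N \right)} = 48 N$ ($X{\left(N \right)} = - 4 \left(- 3 \left(4 N + 0\right)\right) = - 4 \left(- 3 \cdot 4 N\right) = - 4 \left(- 12 N\right) = 48 N$)
$17829 - D{\left(X{\left(2 \right)} \right)} = 17829 - 48 \cdot 2 = 17829 - 96 = 17733$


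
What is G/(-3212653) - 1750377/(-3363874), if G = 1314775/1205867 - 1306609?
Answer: 69865782178121/75363356895346 ≈ 0.92705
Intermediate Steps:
G = -1575595360228/1205867 (G = 1314775*(1/1205867) - 1306609 = 1314775/1205867 - 1306609 = -1575595360228/1205867 ≈ -1.3066e+6)
G/(-3212653) - 1750377/(-3363874) = -1575595360228/1205867/(-3212653) - 1750377/(-3363874) = -1575595360228/1205867*(-1/3212653) - 1750377*(-1/3363874) = 3289343132/8087749969 + 1750377/3363874 = 69865782178121/75363356895346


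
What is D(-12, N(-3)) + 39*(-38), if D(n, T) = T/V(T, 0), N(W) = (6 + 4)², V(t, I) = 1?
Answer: -1382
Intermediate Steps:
N(W) = 100 (N(W) = 10² = 100)
D(n, T) = T (D(n, T) = T/1 = T*1 = T)
D(-12, N(-3)) + 39*(-38) = 100 + 39*(-38) = 100 - 1482 = -1382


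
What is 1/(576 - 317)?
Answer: 1/259 ≈ 0.0038610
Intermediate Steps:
1/(576 - 317) = 1/259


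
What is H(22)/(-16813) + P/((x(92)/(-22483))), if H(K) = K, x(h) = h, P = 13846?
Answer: -113780010423/33626 ≈ -3.3837e+6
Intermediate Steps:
H(22)/(-16813) + P/((x(92)/(-22483))) = 22/(-16813) + 13846/((92/(-22483))) = 22*(-1/16813) + 13846/((92*(-1/22483))) = -22/16813 + 13846/(-92/22483) = -22/16813 + 13846*(-22483/92) = -22/16813 - 6767383/2 = -113780010423/33626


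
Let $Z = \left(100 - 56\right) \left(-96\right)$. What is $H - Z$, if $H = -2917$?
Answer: $1307$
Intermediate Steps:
$Z = -4224$ ($Z = 44 \left(-96\right) = -4224$)
$H - Z = -2917 - -4224 = -2917 + 4224 = 1307$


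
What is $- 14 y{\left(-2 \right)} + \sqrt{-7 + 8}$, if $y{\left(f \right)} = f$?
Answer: $29$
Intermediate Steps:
$- 14 y{\left(-2 \right)} + \sqrt{-7 + 8} = \left(-14\right) \left(-2\right) + \sqrt{-7 + 8} = 28 + \sqrt{1} = 28 + 1 = 29$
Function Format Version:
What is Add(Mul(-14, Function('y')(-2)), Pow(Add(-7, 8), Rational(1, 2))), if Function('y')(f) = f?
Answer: 29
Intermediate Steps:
Add(Mul(-14, Function('y')(-2)), Pow(Add(-7, 8), Rational(1, 2))) = Add(Mul(-14, -2), Pow(Add(-7, 8), Rational(1, 2))) = Add(28, Pow(1, Rational(1, 2))) = Add(28, 1) = 29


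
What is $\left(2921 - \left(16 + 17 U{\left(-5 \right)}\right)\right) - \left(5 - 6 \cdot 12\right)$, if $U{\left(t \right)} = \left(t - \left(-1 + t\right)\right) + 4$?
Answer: $2887$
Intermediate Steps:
$U{\left(t \right)} = 5$ ($U{\left(t \right)} = 1 + 4 = 5$)
$\left(2921 - \left(16 + 17 U{\left(-5 \right)}\right)\right) - \left(5 - 6 \cdot 12\right) = \left(2921 - 101\right) - \left(5 - 6 \cdot 12\right) = \left(2921 - 101\right) + \left(-5 + 1 \cdot 72\right) = \left(2921 - 101\right) + \left(-5 + 72\right) = 2820 + 67 = 2887$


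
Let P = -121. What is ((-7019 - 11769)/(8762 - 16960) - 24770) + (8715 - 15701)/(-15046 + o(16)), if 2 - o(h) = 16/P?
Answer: -13199954688871/532960178 ≈ -24767.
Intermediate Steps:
o(h) = 258/121 (o(h) = 2 - 16/(-121) = 2 - 16*(-1)/121 = 2 - 1*(-16/121) = 2 + 16/121 = 258/121)
((-7019 - 11769)/(8762 - 16960) - 24770) + (8715 - 15701)/(-15046 + o(16)) = ((-7019 - 11769)/(8762 - 16960) - 24770) + (8715 - 15701)/(-15046 + 258/121) = (-18788/(-8198) - 24770) - 6986/(-1820308/121) = (-18788*(-1/8198) - 24770) - 6986*(-121/1820308) = (9394/4099 - 24770) + 60379/130022 = -101522836/4099 + 60379/130022 = -13199954688871/532960178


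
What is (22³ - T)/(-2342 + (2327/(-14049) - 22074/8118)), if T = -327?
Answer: -69538686525/14857422092 ≈ -4.6804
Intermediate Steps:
(22³ - T)/(-2342 + (2327/(-14049) - 22074/8118)) = (22³ - 1*(-327))/(-2342 + (2327/(-14049) - 22074/8118)) = (10648 + 327)/(-2342 + (2327*(-1/14049) - 22074*1/8118)) = 10975/(-2342 + (-2327/14049 - 3679/1353)) = 10975/(-2342 - 18278234/6336099) = 10975/(-14857422092/6336099) = 10975*(-6336099/14857422092) = -69538686525/14857422092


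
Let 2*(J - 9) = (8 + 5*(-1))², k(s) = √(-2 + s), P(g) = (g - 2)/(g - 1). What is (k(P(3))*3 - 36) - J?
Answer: -99/2 + 3*I*√6/2 ≈ -49.5 + 3.6742*I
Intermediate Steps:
P(g) = (-2 + g)/(-1 + g)
J = 27/2 (J = 9 + (8 + 5*(-1))²/2 = 9 + (8 - 5)²/2 = 9 + (½)*3² = 9 + (½)*9 = 9 + 9/2 = 27/2 ≈ 13.500)
(k(P(3))*3 - 36) - J = (√(-2 + (-2 + 3)/(-1 + 3))*3 - 36) - 1*27/2 = (√(-2 + 1/2)*3 - 36) - 27/2 = (√(-2 + (½)*1)*3 - 36) - 27/2 = (√(-2 + ½)*3 - 36) - 27/2 = (√(-3/2)*3 - 36) - 27/2 = ((I*√6/2)*3 - 36) - 27/2 = (3*I*√6/2 - 36) - 27/2 = (-36 + 3*I*√6/2) - 27/2 = -99/2 + 3*I*√6/2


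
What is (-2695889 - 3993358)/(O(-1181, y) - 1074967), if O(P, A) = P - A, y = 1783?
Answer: 6689247/1077931 ≈ 6.2056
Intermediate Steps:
(-2695889 - 3993358)/(O(-1181, y) - 1074967) = (-2695889 - 3993358)/((-1181 - 1*1783) - 1074967) = -6689247/((-1181 - 1783) - 1074967) = -6689247/(-2964 - 1074967) = -6689247/(-1077931) = -6689247*(-1/1077931) = 6689247/1077931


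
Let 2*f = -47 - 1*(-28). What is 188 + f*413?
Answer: -7471/2 ≈ -3735.5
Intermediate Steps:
f = -19/2 (f = (-47 - 1*(-28))/2 = (-47 + 28)/2 = (½)*(-19) = -19/2 ≈ -9.5000)
188 + f*413 = 188 - 19/2*413 = 188 - 7847/2 = -7471/2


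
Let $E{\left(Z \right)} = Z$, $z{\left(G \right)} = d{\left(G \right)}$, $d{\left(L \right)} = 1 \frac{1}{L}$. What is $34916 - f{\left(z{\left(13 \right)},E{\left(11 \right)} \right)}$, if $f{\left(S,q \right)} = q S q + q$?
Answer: $\frac{453644}{13} \approx 34896.0$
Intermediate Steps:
$d{\left(L \right)} = \frac{1}{L}$
$z{\left(G \right)} = \frac{1}{G}$
$f{\left(S,q \right)} = q + S q^{2}$ ($f{\left(S,q \right)} = S q q + q = S q^{2} + q = q + S q^{2}$)
$34916 - f{\left(z{\left(13 \right)},E{\left(11 \right)} \right)} = 34916 - 11 \left(1 + \frac{1}{13} \cdot 11\right) = 34916 - 11 \left(1 + \frac{11}{13}\right) = 34916 - 11 \cdot \frac{24}{13} = 34916 - \frac{264}{13} = \frac{453644}{13}$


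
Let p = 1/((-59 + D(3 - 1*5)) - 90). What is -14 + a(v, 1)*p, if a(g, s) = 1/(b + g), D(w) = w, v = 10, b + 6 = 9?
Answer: -27483/1963 ≈ -14.001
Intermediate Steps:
b = 3 (b = -6 + 9 = 3)
a(g, s) = 1/(3 + g)
p = -1/151 (p = 1/((-59 + (3 - 1*5)) - 90) = 1/((-59 + (3 - 5)) - 90) = 1/((-59 - 2) - 90) = 1/(-61 - 90) = 1/(-151) = -1/151 ≈ -0.0066225)
-14 + a(v, 1)*p = -14 - 1/151/(3 + 10) = -14 - 1/151/13 = -14 + (1/13)*(-1/151) = -14 - 1/1963 = -27483/1963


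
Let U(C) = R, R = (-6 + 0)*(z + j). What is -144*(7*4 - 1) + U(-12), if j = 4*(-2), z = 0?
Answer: -3840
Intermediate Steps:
j = -8
R = 48 (R = (-6 + 0)*(0 - 8) = -6*(-8) = 48)
U(C) = 48
-144*(7*4 - 1) + U(-12) = -144*(7*4 - 1) + 48 = -144*(28 - 1) + 48 = -144*27 + 48 = -3888 + 48 = -3840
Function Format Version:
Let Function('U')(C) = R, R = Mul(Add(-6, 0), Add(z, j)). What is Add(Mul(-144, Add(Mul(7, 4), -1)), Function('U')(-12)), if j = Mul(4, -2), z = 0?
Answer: -3840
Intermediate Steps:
j = -8
R = 48 (R = Mul(Add(-6, 0), Add(0, -8)) = Mul(-6, -8) = 48)
Function('U')(C) = 48
Add(Mul(-144, Add(Mul(7, 4), -1)), Function('U')(-12)) = Add(Mul(-144, Add(Mul(7, 4), -1)), 48) = Add(Mul(-144, Add(28, -1)), 48) = Add(Mul(-144, 27), 48) = Add(-3888, 48) = -3840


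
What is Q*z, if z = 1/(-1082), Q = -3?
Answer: 3/1082 ≈ 0.0027726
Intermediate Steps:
z = -1/1082 ≈ -0.00092421
Q*z = -3*(-1/1082) = 3/1082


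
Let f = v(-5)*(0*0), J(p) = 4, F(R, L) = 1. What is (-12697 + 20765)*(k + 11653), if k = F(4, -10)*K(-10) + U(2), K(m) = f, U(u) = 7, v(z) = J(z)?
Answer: 94072880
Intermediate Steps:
v(z) = 4
f = 0 (f = 4*(0*0) = 4*0 = 0)
K(m) = 0
k = 7 (k = 1*0 + 7 = 0 + 7 = 7)
(-12697 + 20765)*(k + 11653) = (-12697 + 20765)*(7 + 11653) = 8068*11660 = 94072880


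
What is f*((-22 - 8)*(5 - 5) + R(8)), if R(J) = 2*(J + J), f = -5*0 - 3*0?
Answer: 0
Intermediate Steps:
f = 0 (f = 0 + 0 = 0)
R(J) = 4*J (R(J) = 2*(2*J) = 4*J)
f*((-22 - 8)*(5 - 5) + R(8)) = 0*((-22 - 8)*(5 - 5) + 4*8) = 0*(-30*0 + 32) = 0*(0 + 32) = 0*32 = 0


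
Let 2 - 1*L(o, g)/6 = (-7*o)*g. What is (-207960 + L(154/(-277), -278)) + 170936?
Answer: -8454220/277 ≈ -30521.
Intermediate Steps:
L(o, g) = 12 + 42*g*o (L(o, g) = 12 - 6*(-7*o)*g = 12 - (-42)*g*o = 12 + 42*g*o)
(-207960 + L(154/(-277), -278)) + 170936 = (-207960 + (12 + 42*(-278)*(154/(-277)))) + 170936 = (-207960 + (12 + 42*(-278)*(154*(-1/277)))) + 170936 = (-207960 + (12 + 42*(-278)*(-154/277))) + 170936 = (-207960 + (12 + 1798104/277)) + 170936 = (-207960 + 1801428/277) + 170936 = -55803492/277 + 170936 = -8454220/277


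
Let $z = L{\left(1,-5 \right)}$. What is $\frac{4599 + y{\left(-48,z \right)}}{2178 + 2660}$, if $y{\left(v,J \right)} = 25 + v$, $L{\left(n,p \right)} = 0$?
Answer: $\frac{2288}{2419} \approx 0.94585$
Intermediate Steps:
$z = 0$
$\frac{4599 + y{\left(-48,z \right)}}{2178 + 2660} = \frac{4599 + \left(25 - 48\right)}{2178 + 2660} = \frac{4599 - 23}{4838} = 4576 \cdot \frac{1}{4838} = \frac{2288}{2419}$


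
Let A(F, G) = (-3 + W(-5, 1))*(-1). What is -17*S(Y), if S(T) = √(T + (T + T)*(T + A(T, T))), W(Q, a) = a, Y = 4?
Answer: -34*√13 ≈ -122.59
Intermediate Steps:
A(F, G) = 2 (A(F, G) = (-3 + 1)*(-1) = -2*(-1) = 2)
S(T) = √(T + 2*T*(2 + T)) (S(T) = √(T + (T + T)*(T + 2)) = √(T + (2*T)*(2 + T)) = √(T + 2*T*(2 + T)))
-17*S(Y) = -17*√(4*(5 + 2*4)) = -17*√(4*(5 + 8)) = -17*√(4*13) = -17*√52 = -17*(2*√13) = -34*√13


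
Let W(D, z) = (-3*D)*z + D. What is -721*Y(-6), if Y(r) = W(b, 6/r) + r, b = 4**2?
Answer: -41818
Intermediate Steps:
b = 16
W(D, z) = D - 3*D*z (W(D, z) = -3*D*z + D = D - 3*D*z)
Y(r) = 16 + r - 288/r (Y(r) = 16*(1 - 18/r) + r = (16 - 288/r) + r = 16 + r - 288/r)
-721*Y(-6) = -721*(16 - 6 - 288/(-6)) = -721*(16 - 6 - 288*(-1/6)) = -721*(16 - 6 + 48) = -721*58 = -41818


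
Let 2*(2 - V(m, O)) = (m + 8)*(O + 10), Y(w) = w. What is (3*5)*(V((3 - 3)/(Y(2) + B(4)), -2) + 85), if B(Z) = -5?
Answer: 825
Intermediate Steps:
V(m, O) = 2 - (8 + m)*(10 + O)/2 (V(m, O) = 2 - (m + 8)*(O + 10)/2 = 2 - (8 + m)*(10 + O)/2)
(3*5)*(V((3 - 3)/(Y(2) + B(4)), -2) + 85) = (3*5)*((-38 - 5*(3 - 3)/(2 - 5) - 4*(-2) - ½*(-2)*(3 - 3)/(2 - 5)) + 85) = 15*((-38 - 0/(-3) + 8 - ½*(-2)*0/(-3)) + 85) = 15*((-38 - 0*(-1)/3 + 8 - ½*(-2)*0*(-⅓)) + 85) = 15*((-38 - 5*0 + 8 - ½*(-2)*0) + 85) = 15*((-38 + 0 + 8 + 0) + 85) = 15*(-30 + 85) = 15*55 = 825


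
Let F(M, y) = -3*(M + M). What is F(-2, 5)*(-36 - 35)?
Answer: -852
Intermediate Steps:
F(M, y) = -6*M
F(-2, 5)*(-36 - 35) = (-6*(-2))*(-36 - 35) = 12*(-71) = -852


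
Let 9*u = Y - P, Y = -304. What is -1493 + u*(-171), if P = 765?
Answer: 18818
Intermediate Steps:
u = -1069/9 (u = (-304 - 1*765)/9 = (-304 - 765)/9 = (⅑)*(-1069) = -1069/9 ≈ -118.78)
-1493 + u*(-171) = -1493 - 1069/9*(-171) = -1493 + 20311 = 18818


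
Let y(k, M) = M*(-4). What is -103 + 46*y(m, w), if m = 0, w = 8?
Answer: -1575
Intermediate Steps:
y(k, M) = -4*M
-103 + 46*y(m, w) = -103 + 46*(-4*8) = -103 + 46*(-32) = -103 - 1472 = -1575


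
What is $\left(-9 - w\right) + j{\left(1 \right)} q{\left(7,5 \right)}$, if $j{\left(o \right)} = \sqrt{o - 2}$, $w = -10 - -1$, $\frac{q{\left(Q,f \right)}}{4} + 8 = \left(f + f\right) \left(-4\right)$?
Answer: $- 192 i \approx - 192.0 i$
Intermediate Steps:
$q{\left(Q,f \right)} = -32 - 32 f$ ($q{\left(Q,f \right)} = -32 + 4 \left(f + f\right) \left(-4\right) = -32 + 4 \cdot 2 f \left(-4\right) = -32 + 4 \left(- 8 f\right) = -32 - 32 f$)
$w = -9$ ($w = -10 + 1 = -9$)
$j{\left(o \right)} = \sqrt{-2 + o}$
$\left(-9 - w\right) + j{\left(1 \right)} q{\left(7,5 \right)} = \left(-9 - -9\right) + \sqrt{-2 + 1} \left(-32 - 160\right) = \left(-9 + 9\right) + \sqrt{-1} \left(-32 - 160\right) = 0 + i \left(-192\right) = 0 - 192 i = - 192 i$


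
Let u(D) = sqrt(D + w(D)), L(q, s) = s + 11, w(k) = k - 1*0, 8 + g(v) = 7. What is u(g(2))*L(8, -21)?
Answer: -10*I*sqrt(2) ≈ -14.142*I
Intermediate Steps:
g(v) = -1 (g(v) = -8 + 7 = -1)
w(k) = k (w(k) = k + 0 = k)
L(q, s) = 11 + s
u(D) = sqrt(2)*sqrt(D) (u(D) = sqrt(D + D) = sqrt(2*D) = sqrt(2)*sqrt(D))
u(g(2))*L(8, -21) = (sqrt(2)*sqrt(-1))*(11 - 21) = (sqrt(2)*I)*(-10) = (I*sqrt(2))*(-10) = -10*I*sqrt(2)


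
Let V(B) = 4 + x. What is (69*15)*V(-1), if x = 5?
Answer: 9315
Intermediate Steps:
V(B) = 9 (V(B) = 4 + 5 = 9)
(69*15)*V(-1) = (69*15)*9 = 1035*9 = 9315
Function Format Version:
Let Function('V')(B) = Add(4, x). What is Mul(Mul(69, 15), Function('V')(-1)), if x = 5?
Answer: 9315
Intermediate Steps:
Function('V')(B) = 9 (Function('V')(B) = Add(4, 5) = 9)
Mul(Mul(69, 15), Function('V')(-1)) = Mul(Mul(69, 15), 9) = Mul(1035, 9) = 9315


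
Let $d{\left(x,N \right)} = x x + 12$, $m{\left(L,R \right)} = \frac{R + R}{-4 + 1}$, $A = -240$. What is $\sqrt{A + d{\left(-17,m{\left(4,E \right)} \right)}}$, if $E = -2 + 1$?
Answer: $\sqrt{61} \approx 7.8102$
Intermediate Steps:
$E = -1$
$m{\left(L,R \right)} = - \frac{2 R}{3}$ ($m{\left(L,R \right)} = \frac{2 R}{-3} = 2 R \left(- \frac{1}{3}\right) = - \frac{2 R}{3}$)
$d{\left(x,N \right)} = 12 + x^{2}$ ($d{\left(x,N \right)} = x^{2} + 12 = 12 + x^{2}$)
$\sqrt{A + d{\left(-17,m{\left(4,E \right)} \right)}} = \sqrt{-240 + \left(12 + \left(-17\right)^{2}\right)} = \sqrt{-240 + \left(12 + 289\right)} = \sqrt{-240 + 301} = \sqrt{61}$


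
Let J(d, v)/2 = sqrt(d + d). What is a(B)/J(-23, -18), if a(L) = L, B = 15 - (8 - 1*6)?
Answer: -13*I*sqrt(46)/92 ≈ -0.95837*I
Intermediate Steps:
J(d, v) = 2*sqrt(2)*sqrt(d) (J(d, v) = 2*sqrt(d + d) = 2*sqrt(2*d) = 2*(sqrt(2)*sqrt(d)) = 2*sqrt(2)*sqrt(d))
B = 13 (B = 15 - (8 - 6) = 15 - 1*2 = 15 - 2 = 13)
a(B)/J(-23, -18) = 13/((2*sqrt(2)*sqrt(-23))) = 13/((2*sqrt(2)*(I*sqrt(23)))) = 13/((2*I*sqrt(46))) = 13*(-I*sqrt(46)/92) = -13*I*sqrt(46)/92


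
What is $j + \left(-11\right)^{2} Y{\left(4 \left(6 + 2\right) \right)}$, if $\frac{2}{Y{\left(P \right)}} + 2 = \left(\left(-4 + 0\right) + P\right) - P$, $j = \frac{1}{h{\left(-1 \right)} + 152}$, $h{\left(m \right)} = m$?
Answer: $- \frac{18268}{453} \approx -40.327$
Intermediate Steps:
$j = \frac{1}{151}$ ($j = \frac{1}{-1 + 152} = \frac{1}{151} \approx 0.0066225$)
$Y{\left(P \right)} = - \frac{1}{3}$ ($Y{\left(P \right)} = \frac{2}{-2 + \left(\left(\left(-4 + 0\right) + P\right) - P\right)} = \frac{2}{-2 + \left(\left(-4 + P\right) - P\right)} = \frac{2}{-2 - 4} = \frac{2}{-6} = 2 \left(- \frac{1}{6}\right) = - \frac{1}{3}$)
$j + \left(-11\right)^{2} Y{\left(4 \left(6 + 2\right) \right)} = \frac{1}{151} + \left(-11\right)^{2} \left(- \frac{1}{3}\right) = \frac{1}{151} + 121 \left(- \frac{1}{3}\right) = \frac{1}{151} - \frac{121}{3} = - \frac{18268}{453}$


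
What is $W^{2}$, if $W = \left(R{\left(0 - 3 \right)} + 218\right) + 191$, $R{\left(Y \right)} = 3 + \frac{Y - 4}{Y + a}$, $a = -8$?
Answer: $\frac{20602521}{121} \approx 1.7027 \cdot 10^{5}$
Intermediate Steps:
$R{\left(Y \right)} = 3 + \frac{-4 + Y}{-8 + Y}$ ($R{\left(Y \right)} = 3 + \frac{Y - 4}{Y - 8} = 3 + \frac{-4 + Y}{-8 + Y}$)
$W = \frac{4539}{11}$ ($W = \left(\frac{4 \left(-7 + \left(0 - 3\right)\right)}{-8 + \left(0 - 3\right)} + 218\right) + 191 = \left(\frac{4 \left(-7 - 3\right)}{-8 - 3} + 218\right) + 191 = \left(4 \frac{1}{-11} \left(-10\right) + 218\right) + 191 = \left(4 \left(- \frac{1}{11}\right) \left(-10\right) + 218\right) + 191 = \left(\frac{40}{11} + 218\right) + 191 = \frac{2438}{11} + 191 = \frac{4539}{11} \approx 412.64$)
$W^{2} = \left(\frac{4539}{11}\right)^{2} = \frac{20602521}{121}$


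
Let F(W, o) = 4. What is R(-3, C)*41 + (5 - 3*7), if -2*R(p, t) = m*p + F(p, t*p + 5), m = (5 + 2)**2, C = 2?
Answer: 5831/2 ≈ 2915.5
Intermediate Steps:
m = 49 (m = 7**2 = 49)
R(p, t) = -2 - 49*p/2 (R(p, t) = -(49*p + 4)/2 = -(4 + 49*p)/2 = -2 - 49*p/2)
R(-3, C)*41 + (5 - 3*7) = (-2 - 49/2*(-3))*41 + (5 - 3*7) = (-2 + 147/2)*41 + (5 - 21) = (143/2)*41 - 16 = 5863/2 - 16 = 5831/2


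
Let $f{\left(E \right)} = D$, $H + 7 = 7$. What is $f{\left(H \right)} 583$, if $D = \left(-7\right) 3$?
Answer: $-12243$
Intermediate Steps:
$D = -21$
$H = 0$ ($H = -7 + 7 = 0$)
$f{\left(E \right)} = -21$
$f{\left(H \right)} 583 = \left(-21\right) 583 = -12243$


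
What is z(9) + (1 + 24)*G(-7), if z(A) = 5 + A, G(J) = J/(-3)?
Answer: 217/3 ≈ 72.333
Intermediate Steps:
G(J) = -J/3 (G(J) = J*(-⅓) = -J/3)
z(9) + (1 + 24)*G(-7) = (5 + 9) + (1 + 24)*(-⅓*(-7)) = 14 + 25*(7/3) = 14 + 175/3 = 217/3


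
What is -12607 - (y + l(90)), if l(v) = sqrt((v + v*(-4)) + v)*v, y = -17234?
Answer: 4627 - 540*I*sqrt(5) ≈ 4627.0 - 1207.5*I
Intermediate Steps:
l(v) = v*sqrt(2)*sqrt(-v) (l(v) = sqrt((v - 4*v) + v)*v = sqrt(-3*v + v)*v = sqrt(-2*v)*v = (sqrt(2)*sqrt(-v))*v = v*sqrt(2)*sqrt(-v))
-12607 - (y + l(90)) = -12607 - (-17234 - sqrt(2)*(-1*90)**(3/2)) = -12607 - (-17234 - sqrt(2)*(-90)**(3/2)) = -12607 - (-17234 - sqrt(2)*(-270*I*sqrt(10))) = -12607 - (-17234 + 540*I*sqrt(5)) = -12607 + (17234 - 540*I*sqrt(5)) = 4627 - 540*I*sqrt(5)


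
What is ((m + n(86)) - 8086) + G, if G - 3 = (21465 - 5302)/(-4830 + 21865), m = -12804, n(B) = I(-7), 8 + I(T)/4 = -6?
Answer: -356747842/17035 ≈ -20942.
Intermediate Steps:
I(T) = -56 (I(T) = -32 + 4*(-6) = -32 - 24 = -56)
n(B) = -56
G = 67268/17035 (G = 3 + (21465 - 5302)/(-4830 + 21865) = 3 + 16163/17035 = 67268/17035 ≈ 3.9488)
((m + n(86)) - 8086) + G = ((-12804 - 56) - 8086) + 67268/17035 = (-12860 - 8086) + 67268/17035 = -20946 + 67268/17035 = -356747842/17035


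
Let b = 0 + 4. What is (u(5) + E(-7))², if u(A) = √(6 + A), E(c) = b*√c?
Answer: -101 + 8*I*√77 ≈ -101.0 + 70.2*I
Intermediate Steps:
b = 4
E(c) = 4*√c
(u(5) + E(-7))² = (√(6 + 5) + 4*√(-7))² = (√11 + 4*(I*√7))² = (√11 + 4*I*√7)²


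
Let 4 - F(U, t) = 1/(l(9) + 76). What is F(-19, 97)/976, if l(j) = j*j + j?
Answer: 663/162016 ≈ 0.0040922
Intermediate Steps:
l(j) = j + j² (l(j) = j² + j = j + j²)
F(U, t) = 663/166 (F(U, t) = 4 - 1/(9*(1 + 9) + 76) = 4 - 1/(9*10 + 76) = 4 - 1/(90 + 76) = 4 - 1/166 = 663/166)
F(-19, 97)/976 = (663/166)/976 = (663/166)*(1/976) = 663/162016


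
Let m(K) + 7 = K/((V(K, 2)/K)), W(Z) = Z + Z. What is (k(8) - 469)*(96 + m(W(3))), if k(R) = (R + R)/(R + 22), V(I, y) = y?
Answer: -751889/15 ≈ -50126.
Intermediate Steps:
W(Z) = 2*Z
k(R) = 2*R/(22 + R) (k(R) = (2*R)/(22 + R) = 2*R/(22 + R))
m(K) = -7 + K²/2 (m(K) = -7 + K/((2/K)) = -7 + K*(K/2) = -7 + K²/2)
(k(8) - 469)*(96 + m(W(3))) = (2*8/(22 + 8) - 469)*(96 + (-7 + (2*3)²/2)) = (2*8/30 - 469)*(96 + (-7 + (½)*6²)) = (2*8*(1/30) - 469)*(96 + (-7 + (½)*36)) = (8/15 - 469)*(96 + (-7 + 18)) = -7027*(96 + 11)/15 = -7027/15*107 = -751889/15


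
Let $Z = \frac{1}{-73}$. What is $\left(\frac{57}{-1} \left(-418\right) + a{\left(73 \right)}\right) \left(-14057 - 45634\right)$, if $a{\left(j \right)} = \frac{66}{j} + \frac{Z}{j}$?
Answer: $- \frac{7579179426561}{5329} \approx -1.4223 \cdot 10^{9}$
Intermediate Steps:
$Z = - \frac{1}{73} \approx -0.013699$
$a{\left(j \right)} = \frac{4817}{73 j}$ ($a{\left(j \right)} = \frac{66}{j} - \frac{1}{73 j} = \frac{4817}{73 j}$)
$\left(\frac{57}{-1} \left(-418\right) + a{\left(73 \right)}\right) \left(-14057 - 45634\right) = \left(\frac{57}{-1} \left(-418\right) + \frac{4817}{73 \cdot 73}\right) \left(-14057 - 45634\right) = \left(57 \left(-1\right) \left(-418\right) + \frac{4817}{73} \cdot \frac{1}{73}\right) \left(-59691\right) = \left(\left(-57\right) \left(-418\right) + \frac{4817}{5329}\right) \left(-59691\right) = \left(23826 + \frac{4817}{5329}\right) \left(-59691\right) = \frac{126973571}{5329} \left(-59691\right) = - \frac{7579179426561}{5329}$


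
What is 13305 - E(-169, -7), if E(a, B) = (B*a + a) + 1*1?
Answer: 12290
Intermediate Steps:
E(a, B) = 1 + a + B*a (E(a, B) = (a + B*a) + 1 = 1 + a + B*a)
13305 - E(-169, -7) = 13305 - (1 - 169 - 7*(-169)) = 13305 - (1 - 169 + 1183) = 13305 - 1*1015 = 13305 - 1015 = 12290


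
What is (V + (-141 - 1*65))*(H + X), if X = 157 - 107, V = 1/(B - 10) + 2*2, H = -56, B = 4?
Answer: 1213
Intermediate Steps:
V = 23/6 (V = 1/(4 - 10) + 2*2 = 1/(-6) + 4 = -⅙ + 4 = 23/6 ≈ 3.8333)
X = 50
(V + (-141 - 1*65))*(H + X) = (23/6 + (-141 - 1*65))*(-56 + 50) = (23/6 + (-141 - 65))*(-6) = (23/6 - 206)*(-6) = -1213/6*(-6) = 1213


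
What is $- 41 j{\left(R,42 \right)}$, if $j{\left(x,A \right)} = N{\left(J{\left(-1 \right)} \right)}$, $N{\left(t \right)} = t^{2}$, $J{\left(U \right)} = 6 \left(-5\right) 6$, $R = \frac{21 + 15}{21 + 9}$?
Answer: $-1328400$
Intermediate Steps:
$R = \frac{6}{5}$ ($R = \frac{36}{30} = 36 \cdot \frac{1}{30} = \frac{6}{5} \approx 1.2$)
$J{\left(U \right)} = -180$ ($J{\left(U \right)} = \left(-30\right) 6 = -180$)
$j{\left(x,A \right)} = 32400$ ($j{\left(x,A \right)} = \left(-180\right)^{2} = 32400$)
$- 41 j{\left(R,42 \right)} = \left(-41\right) 32400 = -1328400$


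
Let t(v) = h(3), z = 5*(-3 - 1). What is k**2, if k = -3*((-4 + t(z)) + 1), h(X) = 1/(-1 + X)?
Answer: 225/4 ≈ 56.250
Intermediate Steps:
z = -20 (z = 5*(-4) = -20)
t(v) = 1/2 (t(v) = 1/(-1 + 3) = 1/2)
k = 15/2 (k = -3*((-4 + 1/2) + 1) = -3*(-7/2 + 1) = -3*(-5/2) = 15/2 ≈ 7.5000)
k**2 = (15/2)**2 = 225/4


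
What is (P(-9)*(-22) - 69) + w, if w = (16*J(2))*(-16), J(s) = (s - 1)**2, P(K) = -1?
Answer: -303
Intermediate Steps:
J(s) = (-1 + s)**2
w = -256 (w = (16*(-1 + 2)**2)*(-16) = (16*1**2)*(-16) = (16*1)*(-16) = 16*(-16) = -256)
(P(-9)*(-22) - 69) + w = (-1*(-22) - 69) - 256 = (22 - 69) - 256 = -47 - 256 = -303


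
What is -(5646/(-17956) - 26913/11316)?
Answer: 45594997/16932508 ≈ 2.6927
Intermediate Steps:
-(5646/(-17956) - 26913/11316) = -(5646*(-1/17956) - 26913*1/11316) = -(-2823/8978 - 8971/3772) = -1*(-45594997/16932508) = 45594997/16932508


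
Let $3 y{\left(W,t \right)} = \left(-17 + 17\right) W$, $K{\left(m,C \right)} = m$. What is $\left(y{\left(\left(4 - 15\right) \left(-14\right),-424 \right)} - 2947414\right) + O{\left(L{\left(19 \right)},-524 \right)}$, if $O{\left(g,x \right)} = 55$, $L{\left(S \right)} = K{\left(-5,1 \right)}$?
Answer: $-2947359$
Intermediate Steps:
$L{\left(S \right)} = -5$
$y{\left(W,t \right)} = 0$ ($y{\left(W,t \right)} = \frac{\left(-17 + 17\right) W}{3} = \frac{0 W}{3} = \frac{1}{3} \cdot 0 = 0$)
$\left(y{\left(\left(4 - 15\right) \left(-14\right),-424 \right)} - 2947414\right) + O{\left(L{\left(19 \right)},-524 \right)} = \left(0 - 2947414\right) + 55 = -2947414 + 55 = -2947359$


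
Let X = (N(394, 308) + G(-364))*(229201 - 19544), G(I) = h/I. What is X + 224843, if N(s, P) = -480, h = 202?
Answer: -2613698493/26 ≈ -1.0053e+8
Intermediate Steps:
G(I) = 202/I
X = -2619544411/26 (X = (-480 + 202/(-364))*(229201 - 19544) = (-480 + 202*(-1/364))*209657 = (-480 - 101/182)*209657 = -87461/182*209657 = -2619544411/26 ≈ -1.0075e+8)
X + 224843 = -2619544411/26 + 224843 = -2613698493/26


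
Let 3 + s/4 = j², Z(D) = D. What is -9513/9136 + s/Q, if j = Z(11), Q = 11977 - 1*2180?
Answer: -88886669/89505392 ≈ -0.99309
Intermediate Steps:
Q = 9797 (Q = 11977 - 2180 = 9797)
j = 11
s = 472 (s = -12 + 4*11² = -12 + 4*121 = -12 + 484 = 472)
-9513/9136 + s/Q = -9513/9136 + 472/9797 = -88886669/89505392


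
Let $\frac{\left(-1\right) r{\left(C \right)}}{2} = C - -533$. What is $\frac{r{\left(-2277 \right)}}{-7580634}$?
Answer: $- \frac{1744}{3790317} \approx -0.00046012$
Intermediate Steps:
$r{\left(C \right)} = -1066 - 2 C$ ($r{\left(C \right)} = - 2 \left(C - -533\right) = - 2 \left(C + 533\right) = - 2 \left(533 + C\right) = -1066 - 2 C$)
$\frac{r{\left(-2277 \right)}}{-7580634} = \frac{-1066 - -4554}{-7580634} = \left(-1066 + 4554\right) \left(- \frac{1}{7580634}\right) = 3488 \left(- \frac{1}{7580634}\right) = - \frac{1744}{3790317}$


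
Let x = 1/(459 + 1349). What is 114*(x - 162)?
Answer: -16695015/904 ≈ -18468.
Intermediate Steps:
x = 1/1808 ≈ 0.00055310
114*(x - 162) = 114*(1/1808 - 162) = 114*(-292895/1808) = -16695015/904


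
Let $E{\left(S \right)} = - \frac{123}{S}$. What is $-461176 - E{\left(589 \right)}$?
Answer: $- \frac{271632541}{589} \approx -4.6118 \cdot 10^{5}$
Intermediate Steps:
$-461176 - E{\left(589 \right)} = -461176 - - \frac{123}{589} = -461176 + \frac{123}{589} = - \frac{271632541}{589}$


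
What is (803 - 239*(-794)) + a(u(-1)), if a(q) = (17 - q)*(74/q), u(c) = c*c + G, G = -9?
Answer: 761351/4 ≈ 1.9034e+5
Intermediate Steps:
u(c) = -9 + c² (u(c) = c*c - 9 = c² - 9 = -9 + c²)
a(q) = 74*(17 - q)/q
(803 - 239*(-794)) + a(u(-1)) = (803 - 239*(-794)) + (-74 + 1258/(-9 + (-1)²)) = (803 + 189766) + (-74 + 1258/(-9 + 1)) = 190569 + (-74 + 1258/(-8)) = 190569 + (-74 + 1258*(-⅛)) = 190569 + (-74 - 629/4) = 190569 - 925/4 = 761351/4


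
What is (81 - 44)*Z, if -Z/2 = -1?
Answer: 74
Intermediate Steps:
Z = 2 (Z = -2*(-1) = 2)
(81 - 44)*Z = (81 - 44)*2 = 37*2 = 74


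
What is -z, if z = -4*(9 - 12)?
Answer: -12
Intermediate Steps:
z = 12 (z = -4*(-3) = 12)
-z = -1*12 = -12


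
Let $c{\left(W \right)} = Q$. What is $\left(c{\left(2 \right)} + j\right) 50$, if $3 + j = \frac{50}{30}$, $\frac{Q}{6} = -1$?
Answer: $- \frac{1100}{3} \approx -366.67$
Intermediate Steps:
$Q = -6$ ($Q = 6 \left(-1\right) = -6$)
$c{\left(W \right)} = -6$
$j = - \frac{4}{3}$ ($j = -3 + \frac{50}{30} = -3 + 50 \cdot \frac{1}{30} = -3 + \frac{5}{3} = - \frac{4}{3} \approx -1.3333$)
$\left(c{\left(2 \right)} + j\right) 50 = \left(-6 - \frac{4}{3}\right) 50 = \left(- \frac{22}{3}\right) 50 = - \frac{1100}{3}$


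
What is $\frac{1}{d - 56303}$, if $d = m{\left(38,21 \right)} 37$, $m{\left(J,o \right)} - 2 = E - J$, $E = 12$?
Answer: $- \frac{1}{57191} \approx -1.7485 \cdot 10^{-5}$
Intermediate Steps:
$m{\left(J,o \right)} = 14 - J$ ($m{\left(J,o \right)} = 2 - \left(-12 + J\right) = 14 - J$)
$d = -888$ ($d = \left(14 - 38\right) 37 = \left(-24\right) 37 = -888$)
$\frac{1}{d - 56303} = \frac{1}{-888 - 56303} = \frac{1}{-57191} = - \frac{1}{57191}$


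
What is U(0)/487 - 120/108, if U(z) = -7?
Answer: -4933/4383 ≈ -1.1255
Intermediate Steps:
U(0)/487 - 120/108 = -7/487 - 120/108 = -7*1/487 - 120*1/108 = -7/487 - 10/9 = -4933/4383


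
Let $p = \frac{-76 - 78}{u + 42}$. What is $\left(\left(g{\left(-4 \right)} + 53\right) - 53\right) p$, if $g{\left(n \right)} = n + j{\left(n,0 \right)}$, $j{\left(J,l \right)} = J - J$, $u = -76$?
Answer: $- \frac{308}{17} \approx -18.118$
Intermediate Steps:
$j{\left(J,l \right)} = 0$
$g{\left(n \right)} = n$ ($g{\left(n \right)} = n + 0 = n$)
$p = \frac{77}{17}$ ($p = \frac{-76 - 78}{-76 + 42} = - \frac{154}{-34} = \left(-154\right) \left(- \frac{1}{34}\right) = \frac{77}{17} \approx 4.5294$)
$\left(\left(g{\left(-4 \right)} + 53\right) - 53\right) p = \left(\left(-4 + 53\right) - 53\right) \frac{77}{17} = \left(49 - 53\right) \frac{77}{17} = \left(-4\right) \frac{77}{17} = - \frac{308}{17}$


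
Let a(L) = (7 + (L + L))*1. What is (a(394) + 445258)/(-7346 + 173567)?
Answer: 446053/166221 ≈ 2.6835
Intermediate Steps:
a(L) = 7 + 2*L (a(L) = (7 + 2*L)*1 = 7 + 2*L)
(a(394) + 445258)/(-7346 + 173567) = ((7 + 2*394) + 445258)/(-7346 + 173567) = ((7 + 788) + 445258)/166221 = (795 + 445258)*(1/166221) = 446053*(1/166221) = 446053/166221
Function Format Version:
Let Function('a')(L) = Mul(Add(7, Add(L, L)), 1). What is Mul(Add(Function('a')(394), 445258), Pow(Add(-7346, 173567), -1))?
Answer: Rational(446053, 166221) ≈ 2.6835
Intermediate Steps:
Function('a')(L) = Add(7, Mul(2, L)) (Function('a')(L) = Mul(Add(7, Mul(2, L)), 1) = Add(7, Mul(2, L)))
Mul(Add(Function('a')(394), 445258), Pow(Add(-7346, 173567), -1)) = Mul(Add(Add(7, Mul(2, 394)), 445258), Pow(Add(-7346, 173567), -1)) = Mul(Add(Add(7, 788), 445258), Pow(166221, -1)) = Mul(Add(795, 445258), Rational(1, 166221)) = Mul(446053, Rational(1, 166221)) = Rational(446053, 166221)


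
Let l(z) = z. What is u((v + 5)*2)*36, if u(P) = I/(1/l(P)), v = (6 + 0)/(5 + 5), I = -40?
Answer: -16128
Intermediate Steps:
v = 3/5 (v = 6/10 = 6*(1/10) = 3/5 ≈ 0.60000)
u(P) = -40*P
u((v + 5)*2)*36 = -40*(3/5 + 5)*2*36 = -224*2*36 = -40*56/5*36 = -448*36 = -16128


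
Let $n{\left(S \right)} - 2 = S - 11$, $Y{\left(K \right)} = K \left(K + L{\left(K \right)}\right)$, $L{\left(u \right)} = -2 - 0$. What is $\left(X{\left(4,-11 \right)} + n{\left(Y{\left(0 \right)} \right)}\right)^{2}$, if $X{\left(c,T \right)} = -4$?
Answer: $169$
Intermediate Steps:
$L{\left(u \right)} = -2$ ($L{\left(u \right)} = -2 + 0 = -2$)
$Y{\left(K \right)} = K \left(-2 + K\right)$ ($Y{\left(K \right)} = K \left(K - 2\right) = K \left(-2 + K\right)$)
$n{\left(S \right)} = -9 + S$ ($n{\left(S \right)} = 2 + \left(S - 11\right) = 2 + \left(-11 + S\right) = -9 + S$)
$\left(X{\left(4,-11 \right)} + n{\left(Y{\left(0 \right)} \right)}\right)^{2} = \left(-4 - \left(9 + 0 \left(-2 + 0\right)\right)\right)^{2} = \left(-4 + \left(-9 + 0 \left(-2\right)\right)\right)^{2} = \left(-4 + \left(-9 + 0\right)\right)^{2} = \left(-4 - 9\right)^{2} = \left(-13\right)^{2} = 169$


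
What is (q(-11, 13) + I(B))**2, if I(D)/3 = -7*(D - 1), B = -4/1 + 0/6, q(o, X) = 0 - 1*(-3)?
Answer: 11664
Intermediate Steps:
q(o, X) = 3 (q(o, X) = 0 + 3 = 3)
B = -4 (B = -4*1 + 0*(1/6) = -4 + 0 = -4)
I(D) = 21 - 21*D (I(D) = 3*(-7*(D - 1)) = 3*(-7*(-1 + D)) = 3*(7 - 7*D) = 21 - 21*D)
(q(-11, 13) + I(B))**2 = (3 + (21 - 21*(-4)))**2 = (3 + (21 + 84))**2 = (3 + 105)**2 = 108**2 = 11664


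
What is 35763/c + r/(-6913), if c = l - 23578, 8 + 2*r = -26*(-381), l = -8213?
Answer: -134854426/73257061 ≈ -1.8408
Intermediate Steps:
r = 4949 (r = -4 + (-26*(-381))/2 = -4 + (½)*9906 = -4 + 4953 = 4949)
c = -31791 (c = -8213 - 23578 = -31791)
35763/c + r/(-6913) = 35763/(-31791) + 4949/(-6913) = 35763*(-1/31791) + 4949*(-1/6913) = -11921/10597 - 4949/6913 = -134854426/73257061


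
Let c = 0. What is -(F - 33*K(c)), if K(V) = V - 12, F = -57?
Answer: -339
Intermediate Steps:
K(V) = -12 + V
-(F - 33*K(c)) = -(-57 - 33*(-12 + 0)) = -(-57 - 33*(-12)) = -(-57 + 396) = -1*339 = -339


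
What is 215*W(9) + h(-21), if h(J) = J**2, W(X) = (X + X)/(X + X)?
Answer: 656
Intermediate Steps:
W(X) = 1 (W(X) = (2*X)/((2*X)) = (2*X)*(1/(2*X)) = 1)
215*W(9) + h(-21) = 215*1 + (-21)**2 = 215 + 441 = 656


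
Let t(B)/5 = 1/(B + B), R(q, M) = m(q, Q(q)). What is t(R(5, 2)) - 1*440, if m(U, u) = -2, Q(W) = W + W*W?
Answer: -1765/4 ≈ -441.25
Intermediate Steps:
Q(W) = W + W²
R(q, M) = -2
t(B) = 5/(2*B) (t(B) = 5/(B + B) = 5/((2*B)) = 5*(1/(2*B)) = 5/(2*B))
t(R(5, 2)) - 1*440 = (5/2)/(-2) - 1*440 = (5/2)*(-½) - 440 = -5/4 - 440 = -1765/4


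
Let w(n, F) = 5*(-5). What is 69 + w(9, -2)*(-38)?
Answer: 1019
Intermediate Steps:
w(n, F) = -25
69 + w(9, -2)*(-38) = 69 - 25*(-38) = 69 + 950 = 1019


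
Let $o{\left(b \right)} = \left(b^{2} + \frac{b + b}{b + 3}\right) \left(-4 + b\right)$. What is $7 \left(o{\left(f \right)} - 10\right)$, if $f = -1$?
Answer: $-70$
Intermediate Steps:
$o{\left(b \right)} = \left(-4 + b\right) \left(b^{2} + \frac{2 b}{3 + b}\right)$ ($o{\left(b \right)} = \left(b^{2} + \frac{2 b}{3 + b}\right) \left(-4 + b\right) = \left(-4 + b\right) \left(b^{2} + \frac{2 b}{3 + b}\right)$)
$7 \left(o{\left(f \right)} - 10\right) = 7 \left(- \frac{-8 + \left(-1\right)^{3} - \left(-1\right)^{2} - -10}{3 - 1} - 10\right) = 7 \left(- \frac{-8 - 1 - 1 + 10}{2} - 10\right) = 7 \left(\left(-1\right) \frac{1}{2} \left(-8 - 1 - 1 + 10\right) - 10\right) = 7 \left(\left(-1\right) \frac{1}{2} \cdot 0 - 10\right) = 7 \left(0 - 10\right) = 7 \left(-10\right) = -70$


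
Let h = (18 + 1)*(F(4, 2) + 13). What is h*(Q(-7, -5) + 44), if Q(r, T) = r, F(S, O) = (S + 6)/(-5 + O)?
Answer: 20387/3 ≈ 6795.7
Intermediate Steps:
F(S, O) = (6 + S)/(-5 + O)
h = 551/3 (h = (18 + 1)*((6 + 4)/(-5 + 2) + 13) = 19*(10/(-3) + 13) = 19*(-⅓*10 + 13) = 19*(-10/3 + 13) = 19*(29/3) = 551/3 ≈ 183.67)
h*(Q(-7, -5) + 44) = 551*(-7 + 44)/3 = (551/3)*37 = 20387/3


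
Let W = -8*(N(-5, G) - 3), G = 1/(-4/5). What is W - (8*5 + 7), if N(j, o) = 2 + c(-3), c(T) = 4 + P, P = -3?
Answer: -47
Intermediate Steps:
c(T) = 1 (c(T) = 4 - 3 = 1)
G = -5/4 (G = 1/(-4*1/5) = 1/(-4/5) = 1*(-5/4) = -5/4 ≈ -1.2500)
N(j, o) = 3 (N(j, o) = 2 + 1 = 3)
W = 0 (W = -8*(3 - 3) = -8*0 = 0)
W - (8*5 + 7) = 0 - (8*5 + 7) = 0 - (40 + 7) = 0 - 1*47 = 0 - 47 = -47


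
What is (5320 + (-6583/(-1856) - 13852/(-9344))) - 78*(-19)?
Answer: 31802441/4672 ≈ 6807.0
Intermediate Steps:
(5320 + (-6583/(-1856) - 13852/(-9344))) - 78*(-19) = (5320 + (-6583*(-1/1856) - 13852*(-1/9344))) + 1482 = (5320 + (227/64 + 3463/2336)) + 1482 = (5320 + 23497/4672) + 1482 = 24878537/4672 + 1482 = 31802441/4672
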